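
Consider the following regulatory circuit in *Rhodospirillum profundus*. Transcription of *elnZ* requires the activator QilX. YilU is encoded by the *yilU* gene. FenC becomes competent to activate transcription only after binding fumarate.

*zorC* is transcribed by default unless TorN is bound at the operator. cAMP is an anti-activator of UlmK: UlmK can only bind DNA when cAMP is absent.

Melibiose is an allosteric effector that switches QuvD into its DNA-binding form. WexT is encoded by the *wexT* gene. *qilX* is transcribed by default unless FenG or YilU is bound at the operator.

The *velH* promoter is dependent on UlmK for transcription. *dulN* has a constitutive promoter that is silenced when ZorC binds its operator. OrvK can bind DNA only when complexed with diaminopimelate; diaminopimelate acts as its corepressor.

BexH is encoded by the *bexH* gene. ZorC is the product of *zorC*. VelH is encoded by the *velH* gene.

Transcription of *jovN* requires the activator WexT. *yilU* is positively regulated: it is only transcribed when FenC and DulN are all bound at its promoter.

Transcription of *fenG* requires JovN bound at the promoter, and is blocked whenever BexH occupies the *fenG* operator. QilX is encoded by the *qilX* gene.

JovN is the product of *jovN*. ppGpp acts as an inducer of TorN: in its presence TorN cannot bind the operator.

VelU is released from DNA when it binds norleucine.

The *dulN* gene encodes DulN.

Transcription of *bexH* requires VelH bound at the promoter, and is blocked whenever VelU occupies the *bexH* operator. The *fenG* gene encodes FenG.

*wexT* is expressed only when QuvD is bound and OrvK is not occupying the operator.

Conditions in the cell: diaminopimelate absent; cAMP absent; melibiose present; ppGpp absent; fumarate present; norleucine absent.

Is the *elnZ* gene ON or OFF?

cAMP is absent, so UlmK is active.
No repressor is bound and UlmK is active, so *velH* is transcribed.
So VelH is produced and active.
Norleucine is absent, so VelU is active.
With repressor VelU bound, *bexH* is not transcribed.
So BexH is not produced.
Diaminopimelate is absent, so OrvK is inactive.
Melibiose is present, so QuvD is active.
No repressor is bound and QuvD is active, so *wexT* is transcribed.
So WexT is produced and active.
No repressor is bound and WexT is active, so *jovN* is transcribed.
So JovN is produced and active.
No repressor is bound and JovN is active, so *fenG* is transcribed.
So FenG is produced and active.
Fumarate is present, so FenC is active.
ppGpp is absent, so TorN is active.
With repressor TorN bound, *zorC* is not transcribed.
So ZorC is not produced.
With no repressor bound, *dulN* is transcribed.
So DulN is produced and active.
No repressor is bound and FenC and DulN are active, so *yilU* is transcribed.
So YilU is produced and active.
With repressor FenG bound, *qilX* is not transcribed.
So QilX is not produced.
Required activator QilX is absent, so *elnZ* is not transcribed.

OFF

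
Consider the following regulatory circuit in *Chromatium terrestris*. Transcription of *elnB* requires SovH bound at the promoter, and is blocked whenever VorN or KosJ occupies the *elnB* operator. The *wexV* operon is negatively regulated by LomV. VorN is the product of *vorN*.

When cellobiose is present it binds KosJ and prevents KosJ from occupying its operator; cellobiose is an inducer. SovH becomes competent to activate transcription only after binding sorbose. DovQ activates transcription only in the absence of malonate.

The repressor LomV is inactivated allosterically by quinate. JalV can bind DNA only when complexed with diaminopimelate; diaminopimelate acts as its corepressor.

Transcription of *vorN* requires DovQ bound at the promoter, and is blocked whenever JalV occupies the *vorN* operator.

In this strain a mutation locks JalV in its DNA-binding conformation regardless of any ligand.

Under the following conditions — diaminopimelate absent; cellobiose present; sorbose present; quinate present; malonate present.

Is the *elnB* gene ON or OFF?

Sorbose is present, so SovH is active.
JalV is constitutively active in this strain.
Malonate is present, so DovQ is inactive.
With repressor JalV bound, *vorN* is not transcribed.
So VorN is not produced.
Cellobiose is present, so KosJ is inactive.
No repressor is bound and SovH is active, so *elnB* is transcribed.

ON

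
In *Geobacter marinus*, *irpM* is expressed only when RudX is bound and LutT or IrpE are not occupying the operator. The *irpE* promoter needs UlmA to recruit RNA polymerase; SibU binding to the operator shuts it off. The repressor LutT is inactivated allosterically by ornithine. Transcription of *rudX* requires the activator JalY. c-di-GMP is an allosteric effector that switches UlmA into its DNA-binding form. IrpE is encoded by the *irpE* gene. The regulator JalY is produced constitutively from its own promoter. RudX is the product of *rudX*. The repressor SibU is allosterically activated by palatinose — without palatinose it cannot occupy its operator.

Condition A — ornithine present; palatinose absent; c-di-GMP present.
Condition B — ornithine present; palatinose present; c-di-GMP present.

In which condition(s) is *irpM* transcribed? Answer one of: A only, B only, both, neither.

Condition A:
JalY is produced constitutively and is active.
No repressor is bound and JalY is active, so *rudX* is transcribed.
So RudX is produced and active.
Ornithine is present, so LutT is inactive.
Palatinose is absent, so SibU is inactive.
c-di-GMP is present, so UlmA is active.
No repressor is bound and UlmA is active, so *irpE* is transcribed.
So IrpE is produced and active.
With repressor IrpE bound, *irpM* is not transcribed.
→ *irpM* is OFF in A.
Condition B:
JalY is produced constitutively and is active.
No repressor is bound and JalY is active, so *rudX* is transcribed.
So RudX is produced and active.
Ornithine is present, so LutT is inactive.
Palatinose is present, so SibU is active.
c-di-GMP is present, so UlmA is active.
With repressor SibU bound, *irpE* is not transcribed.
So IrpE is not produced.
No repressor is bound and RudX is active, so *irpM* is transcribed.
→ *irpM* is ON in B.

B only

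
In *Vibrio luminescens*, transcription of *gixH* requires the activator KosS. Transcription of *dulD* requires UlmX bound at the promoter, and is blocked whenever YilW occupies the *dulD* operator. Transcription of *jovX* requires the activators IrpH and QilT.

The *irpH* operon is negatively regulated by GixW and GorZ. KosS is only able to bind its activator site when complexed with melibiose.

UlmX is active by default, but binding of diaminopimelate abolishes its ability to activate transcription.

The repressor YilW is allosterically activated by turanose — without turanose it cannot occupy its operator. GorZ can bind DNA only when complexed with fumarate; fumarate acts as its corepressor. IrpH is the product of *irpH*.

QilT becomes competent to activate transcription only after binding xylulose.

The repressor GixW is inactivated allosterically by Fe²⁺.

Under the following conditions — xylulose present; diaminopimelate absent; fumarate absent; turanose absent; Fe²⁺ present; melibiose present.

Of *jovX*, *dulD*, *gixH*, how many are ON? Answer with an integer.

3

Fe²⁺ is present, so GixW is inactive.
Fumarate is absent, so GorZ is inactive.
With no repressor bound, *irpH* is transcribed.
So IrpH is produced and active.
Xylulose is present, so QilT is active.
No repressor is bound and IrpH and QilT are active, so *jovX* is transcribed.
→ *jovX* is ON.
Diaminopimelate is absent, so UlmX is active.
Turanose is absent, so YilW is inactive.
No repressor is bound and UlmX is active, so *dulD* is transcribed.
→ *dulD* is ON.
Melibiose is present, so KosS is active.
No repressor is bound and KosS is active, so *gixH* is transcribed.
→ *gixH* is ON.
3 of the 3 genes are transcribed.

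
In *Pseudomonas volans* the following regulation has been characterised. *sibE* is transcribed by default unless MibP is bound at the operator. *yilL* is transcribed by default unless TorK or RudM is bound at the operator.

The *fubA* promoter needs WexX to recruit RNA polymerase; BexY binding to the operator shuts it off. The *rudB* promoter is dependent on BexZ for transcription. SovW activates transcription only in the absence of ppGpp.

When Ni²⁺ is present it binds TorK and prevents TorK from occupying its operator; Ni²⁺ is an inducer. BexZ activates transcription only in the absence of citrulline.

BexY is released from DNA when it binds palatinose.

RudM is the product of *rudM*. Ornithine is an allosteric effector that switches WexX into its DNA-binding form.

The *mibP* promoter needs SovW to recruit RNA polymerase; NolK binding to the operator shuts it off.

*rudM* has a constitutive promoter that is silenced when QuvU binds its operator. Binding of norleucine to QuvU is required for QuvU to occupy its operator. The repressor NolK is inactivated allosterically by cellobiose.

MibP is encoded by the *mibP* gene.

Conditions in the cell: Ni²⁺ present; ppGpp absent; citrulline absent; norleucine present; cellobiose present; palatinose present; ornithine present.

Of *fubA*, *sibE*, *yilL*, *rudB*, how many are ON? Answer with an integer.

3

Palatinose is present, so BexY is inactive.
Ornithine is present, so WexX is active.
No repressor is bound and WexX is active, so *fubA* is transcribed.
→ *fubA* is ON.
ppGpp is absent, so SovW is active.
Cellobiose is present, so NolK is inactive.
No repressor is bound and SovW is active, so *mibP* is transcribed.
So MibP is produced and active.
With repressor MibP bound, *sibE* is not transcribed.
→ *sibE* is OFF.
Ni²⁺ is present, so TorK is inactive.
Norleucine is present, so QuvU is active.
With repressor QuvU bound, *rudM* is not transcribed.
So RudM is not produced.
With no repressor bound, *yilL* is transcribed.
→ *yilL* is ON.
Citrulline is absent, so BexZ is active.
No repressor is bound and BexZ is active, so *rudB* is transcribed.
→ *rudB* is ON.
3 of the 4 genes are transcribed.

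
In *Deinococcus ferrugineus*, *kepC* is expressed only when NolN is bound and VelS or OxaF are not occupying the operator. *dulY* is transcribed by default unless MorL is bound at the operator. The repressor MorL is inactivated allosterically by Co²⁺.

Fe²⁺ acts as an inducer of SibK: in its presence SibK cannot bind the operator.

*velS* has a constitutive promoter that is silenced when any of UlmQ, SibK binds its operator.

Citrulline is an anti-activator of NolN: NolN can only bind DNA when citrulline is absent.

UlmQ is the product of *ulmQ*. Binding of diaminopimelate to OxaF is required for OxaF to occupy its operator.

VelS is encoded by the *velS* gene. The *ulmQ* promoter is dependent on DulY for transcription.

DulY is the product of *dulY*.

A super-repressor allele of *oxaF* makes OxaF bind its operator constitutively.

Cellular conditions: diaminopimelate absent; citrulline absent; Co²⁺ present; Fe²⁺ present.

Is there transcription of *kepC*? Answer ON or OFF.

Co²⁺ is present, so MorL is inactive.
With no repressor bound, *dulY* is transcribed.
So DulY is produced and active.
No repressor is bound and DulY is active, so *ulmQ* is transcribed.
So UlmQ is produced and active.
Fe²⁺ is present, so SibK is inactive.
With repressor UlmQ bound, *velS* is not transcribed.
So VelS is not produced.
Citrulline is absent, so NolN is active.
OxaF is constitutively active in this strain.
With repressor OxaF bound, *kepC* is not transcribed.

OFF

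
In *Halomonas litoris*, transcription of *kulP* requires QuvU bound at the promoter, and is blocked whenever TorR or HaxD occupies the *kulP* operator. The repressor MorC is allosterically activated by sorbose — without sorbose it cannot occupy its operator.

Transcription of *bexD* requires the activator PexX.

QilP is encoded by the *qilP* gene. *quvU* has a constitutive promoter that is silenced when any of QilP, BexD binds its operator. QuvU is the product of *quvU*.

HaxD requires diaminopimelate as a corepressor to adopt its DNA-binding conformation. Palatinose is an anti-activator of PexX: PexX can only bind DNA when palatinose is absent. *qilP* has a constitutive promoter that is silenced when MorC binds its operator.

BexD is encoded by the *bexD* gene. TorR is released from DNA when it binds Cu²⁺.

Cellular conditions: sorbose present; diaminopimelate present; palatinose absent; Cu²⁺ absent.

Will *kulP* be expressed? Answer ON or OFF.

OFF

Sorbose is present, so MorC is active.
With repressor MorC bound, *qilP* is not transcribed.
So QilP is not produced.
Palatinose is absent, so PexX is active.
No repressor is bound and PexX is active, so *bexD* is transcribed.
So BexD is produced and active.
With repressor BexD bound, *quvU* is not transcribed.
So QuvU is not produced.
Cu²⁺ is absent, so TorR is active.
Diaminopimelate is present, so HaxD is active.
With repressor TorR bound, *kulP* is not transcribed.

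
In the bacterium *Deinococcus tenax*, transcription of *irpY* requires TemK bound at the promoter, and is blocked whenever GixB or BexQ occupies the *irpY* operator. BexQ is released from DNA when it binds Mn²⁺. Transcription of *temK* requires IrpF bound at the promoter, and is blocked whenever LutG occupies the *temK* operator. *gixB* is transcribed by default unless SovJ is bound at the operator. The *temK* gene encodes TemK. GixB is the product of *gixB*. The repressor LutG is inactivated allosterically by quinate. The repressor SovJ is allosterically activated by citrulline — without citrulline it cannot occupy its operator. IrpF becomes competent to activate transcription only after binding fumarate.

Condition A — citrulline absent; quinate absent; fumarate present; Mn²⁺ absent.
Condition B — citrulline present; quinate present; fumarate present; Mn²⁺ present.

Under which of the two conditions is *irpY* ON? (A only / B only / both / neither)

Condition A:
Citrulline is absent, so SovJ is inactive.
With no repressor bound, *gixB* is transcribed.
So GixB is produced and active.
Quinate is absent, so LutG is active.
Fumarate is present, so IrpF is active.
With repressor LutG bound, *temK* is not transcribed.
So TemK is not produced.
Mn²⁺ is absent, so BexQ is active.
With repressor GixB bound, *irpY* is not transcribed.
→ *irpY* is OFF in A.
Condition B:
Citrulline is present, so SovJ is active.
With repressor SovJ bound, *gixB* is not transcribed.
So GixB is not produced.
Quinate is present, so LutG is inactive.
Fumarate is present, so IrpF is active.
No repressor is bound and IrpF is active, so *temK* is transcribed.
So TemK is produced and active.
Mn²⁺ is present, so BexQ is inactive.
No repressor is bound and TemK is active, so *irpY* is transcribed.
→ *irpY* is ON in B.

B only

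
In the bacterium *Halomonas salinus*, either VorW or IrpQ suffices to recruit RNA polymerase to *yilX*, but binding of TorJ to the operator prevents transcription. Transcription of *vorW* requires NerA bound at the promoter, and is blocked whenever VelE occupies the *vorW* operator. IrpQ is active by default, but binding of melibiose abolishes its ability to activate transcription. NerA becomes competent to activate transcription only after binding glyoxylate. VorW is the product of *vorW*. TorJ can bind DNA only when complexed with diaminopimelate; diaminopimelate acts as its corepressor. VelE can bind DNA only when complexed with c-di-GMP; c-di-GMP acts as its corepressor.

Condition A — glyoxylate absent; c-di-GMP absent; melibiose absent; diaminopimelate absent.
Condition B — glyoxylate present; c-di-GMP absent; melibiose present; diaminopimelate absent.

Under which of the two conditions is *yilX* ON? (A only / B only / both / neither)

Condition A:
Glyoxylate is absent, so NerA is inactive.
c-di-GMP is absent, so VelE is inactive.
Required activator NerA is absent, so *vorW* is not transcribed.
So VorW is not produced.
Melibiose is absent, so IrpQ is active.
Diaminopimelate is absent, so TorJ is inactive.
Activator IrpQ is present, so *yilX* is transcribed.
→ *yilX* is ON in A.
Condition B:
Glyoxylate is present, so NerA is active.
c-di-GMP is absent, so VelE is inactive.
No repressor is bound and NerA is active, so *vorW* is transcribed.
So VorW is produced and active.
Melibiose is present, so IrpQ is inactive.
Diaminopimelate is absent, so TorJ is inactive.
Activator VorW is present, so *yilX* is transcribed.
→ *yilX* is ON in B.

both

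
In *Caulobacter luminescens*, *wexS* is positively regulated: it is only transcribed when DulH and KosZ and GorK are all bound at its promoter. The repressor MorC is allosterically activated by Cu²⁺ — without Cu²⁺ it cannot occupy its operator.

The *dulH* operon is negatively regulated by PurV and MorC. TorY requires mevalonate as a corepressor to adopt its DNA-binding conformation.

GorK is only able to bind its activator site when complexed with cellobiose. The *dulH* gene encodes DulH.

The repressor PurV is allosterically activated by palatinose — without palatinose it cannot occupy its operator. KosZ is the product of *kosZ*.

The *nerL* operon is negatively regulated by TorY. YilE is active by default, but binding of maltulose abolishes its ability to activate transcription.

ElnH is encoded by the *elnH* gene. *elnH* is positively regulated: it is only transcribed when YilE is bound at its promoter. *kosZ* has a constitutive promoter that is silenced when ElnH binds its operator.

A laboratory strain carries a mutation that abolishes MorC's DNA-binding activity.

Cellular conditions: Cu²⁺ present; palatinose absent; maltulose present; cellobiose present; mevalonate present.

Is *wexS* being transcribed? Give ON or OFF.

Palatinose is absent, so PurV is inactive.
MorC is non-functional in this strain, so it has no effect.
With no repressor bound, *dulH* is transcribed.
So DulH is produced and active.
Maltulose is present, so YilE is inactive.
Required activator YilE is absent, so *elnH* is not transcribed.
So ElnH is not produced.
With no repressor bound, *kosZ* is transcribed.
So KosZ is produced and active.
Cellobiose is present, so GorK is active.
No repressor is bound and DulH and KosZ and GorK are active, so *wexS* is transcribed.

ON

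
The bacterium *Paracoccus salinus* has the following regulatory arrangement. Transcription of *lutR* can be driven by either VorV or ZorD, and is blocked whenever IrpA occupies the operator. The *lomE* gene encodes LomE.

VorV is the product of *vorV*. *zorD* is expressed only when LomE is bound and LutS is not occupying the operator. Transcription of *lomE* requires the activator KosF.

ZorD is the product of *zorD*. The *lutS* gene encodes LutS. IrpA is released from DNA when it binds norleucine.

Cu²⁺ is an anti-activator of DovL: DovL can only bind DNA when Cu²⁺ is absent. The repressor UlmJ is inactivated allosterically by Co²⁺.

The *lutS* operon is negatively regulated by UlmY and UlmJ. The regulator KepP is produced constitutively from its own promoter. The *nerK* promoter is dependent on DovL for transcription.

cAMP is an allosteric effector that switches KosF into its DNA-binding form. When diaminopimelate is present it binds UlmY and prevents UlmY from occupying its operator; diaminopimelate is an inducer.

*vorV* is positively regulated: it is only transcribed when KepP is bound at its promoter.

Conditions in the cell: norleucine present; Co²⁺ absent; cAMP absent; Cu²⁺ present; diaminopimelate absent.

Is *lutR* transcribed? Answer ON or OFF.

ON

Norleucine is present, so IrpA is inactive.
KepP is produced constitutively and is active.
No repressor is bound and KepP is active, so *vorV* is transcribed.
So VorV is produced and active.
cAMP is absent, so KosF is inactive.
Required activator KosF is absent, so *lomE* is not transcribed.
So LomE is not produced.
Diaminopimelate is absent, so UlmY is active.
Co²⁺ is absent, so UlmJ is active.
With repressor UlmY bound, *lutS* is not transcribed.
So LutS is not produced.
Required activator LomE is absent, so *zorD* is not transcribed.
So ZorD is not produced.
Activator VorV is present, so *lutR* is transcribed.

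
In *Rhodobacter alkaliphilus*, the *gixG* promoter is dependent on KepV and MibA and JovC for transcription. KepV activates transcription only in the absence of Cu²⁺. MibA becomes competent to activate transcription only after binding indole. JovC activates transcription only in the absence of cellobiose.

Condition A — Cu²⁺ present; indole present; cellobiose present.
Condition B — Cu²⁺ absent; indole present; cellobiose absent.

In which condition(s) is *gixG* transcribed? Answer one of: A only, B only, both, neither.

Condition A:
Cu²⁺ is present, so KepV is inactive.
Indole is present, so MibA is active.
Cellobiose is present, so JovC is inactive.
Required activator KepV is absent, so *gixG* is not transcribed.
→ *gixG* is OFF in A.
Condition B:
Cu²⁺ is absent, so KepV is active.
Indole is present, so MibA is active.
Cellobiose is absent, so JovC is active.
No repressor is bound and KepV and MibA and JovC are active, so *gixG* is transcribed.
→ *gixG* is ON in B.

B only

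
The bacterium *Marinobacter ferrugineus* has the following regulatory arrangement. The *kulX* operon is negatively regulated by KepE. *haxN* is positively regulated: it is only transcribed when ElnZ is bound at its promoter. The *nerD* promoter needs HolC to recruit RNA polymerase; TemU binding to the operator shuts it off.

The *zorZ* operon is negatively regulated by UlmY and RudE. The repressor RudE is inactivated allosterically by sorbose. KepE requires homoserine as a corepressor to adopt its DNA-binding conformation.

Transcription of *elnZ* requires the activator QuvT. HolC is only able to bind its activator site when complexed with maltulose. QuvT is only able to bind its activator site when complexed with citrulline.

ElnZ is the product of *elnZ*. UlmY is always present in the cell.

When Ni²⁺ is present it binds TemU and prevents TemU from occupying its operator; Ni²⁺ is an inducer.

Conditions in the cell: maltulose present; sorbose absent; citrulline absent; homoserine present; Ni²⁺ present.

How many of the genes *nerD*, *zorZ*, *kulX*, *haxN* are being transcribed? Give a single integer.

1

Ni²⁺ is present, so TemU is inactive.
Maltulose is present, so HolC is active.
No repressor is bound and HolC is active, so *nerD* is transcribed.
→ *nerD* is ON.
UlmY is produced constitutively and is active.
Sorbose is absent, so RudE is active.
With repressor UlmY bound, *zorZ* is not transcribed.
→ *zorZ* is OFF.
Homoserine is present, so KepE is active.
With repressor KepE bound, *kulX* is not transcribed.
→ *kulX* is OFF.
Citrulline is absent, so QuvT is inactive.
Required activator QuvT is absent, so *elnZ* is not transcribed.
So ElnZ is not produced.
Required activator ElnZ is absent, so *haxN* is not transcribed.
→ *haxN* is OFF.
1 of the 4 genes is transcribed.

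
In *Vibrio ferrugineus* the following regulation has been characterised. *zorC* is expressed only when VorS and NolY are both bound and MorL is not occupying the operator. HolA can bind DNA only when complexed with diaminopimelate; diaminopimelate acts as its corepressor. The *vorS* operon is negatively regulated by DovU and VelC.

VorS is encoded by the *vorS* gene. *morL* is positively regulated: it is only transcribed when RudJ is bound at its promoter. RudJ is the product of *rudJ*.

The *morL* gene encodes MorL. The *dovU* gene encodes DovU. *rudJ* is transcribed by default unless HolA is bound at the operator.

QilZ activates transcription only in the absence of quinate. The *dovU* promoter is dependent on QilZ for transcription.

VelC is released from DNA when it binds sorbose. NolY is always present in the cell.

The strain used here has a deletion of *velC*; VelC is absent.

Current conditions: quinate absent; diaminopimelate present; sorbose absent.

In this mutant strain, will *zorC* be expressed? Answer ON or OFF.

Diaminopimelate is present, so HolA is active.
With repressor HolA bound, *rudJ* is not transcribed.
So RudJ is not produced.
Required activator RudJ is absent, so *morL* is not transcribed.
So MorL is not produced.
Quinate is absent, so QilZ is active.
No repressor is bound and QilZ is active, so *dovU* is transcribed.
So DovU is produced and active.
VelC is non-functional in this strain, so it has no effect.
With repressor DovU bound, *vorS* is not transcribed.
So VorS is not produced.
NolY is produced constitutively and is active.
Required activator VorS is absent, so *zorC* is not transcribed.

OFF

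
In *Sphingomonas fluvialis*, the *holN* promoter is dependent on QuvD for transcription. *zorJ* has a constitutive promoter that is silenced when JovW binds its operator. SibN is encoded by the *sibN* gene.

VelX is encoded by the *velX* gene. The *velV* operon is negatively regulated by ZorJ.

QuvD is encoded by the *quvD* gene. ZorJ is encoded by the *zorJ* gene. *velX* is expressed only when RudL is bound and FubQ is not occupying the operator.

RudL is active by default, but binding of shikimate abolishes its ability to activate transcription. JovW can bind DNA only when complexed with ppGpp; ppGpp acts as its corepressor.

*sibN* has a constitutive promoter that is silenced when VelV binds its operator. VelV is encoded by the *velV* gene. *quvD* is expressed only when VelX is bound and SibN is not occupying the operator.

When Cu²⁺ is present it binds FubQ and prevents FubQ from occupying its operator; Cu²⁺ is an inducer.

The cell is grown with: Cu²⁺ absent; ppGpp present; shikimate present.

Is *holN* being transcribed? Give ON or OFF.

ppGpp is present, so JovW is active.
With repressor JovW bound, *zorJ* is not transcribed.
So ZorJ is not produced.
With no repressor bound, *velV* is transcribed.
So VelV is produced and active.
With repressor VelV bound, *sibN* is not transcribed.
So SibN is not produced.
Cu²⁺ is absent, so FubQ is active.
Shikimate is present, so RudL is inactive.
With repressor FubQ bound, *velX* is not transcribed.
So VelX is not produced.
Required activator VelX is absent, so *quvD* is not transcribed.
So QuvD is not produced.
Required activator QuvD is absent, so *holN* is not transcribed.

OFF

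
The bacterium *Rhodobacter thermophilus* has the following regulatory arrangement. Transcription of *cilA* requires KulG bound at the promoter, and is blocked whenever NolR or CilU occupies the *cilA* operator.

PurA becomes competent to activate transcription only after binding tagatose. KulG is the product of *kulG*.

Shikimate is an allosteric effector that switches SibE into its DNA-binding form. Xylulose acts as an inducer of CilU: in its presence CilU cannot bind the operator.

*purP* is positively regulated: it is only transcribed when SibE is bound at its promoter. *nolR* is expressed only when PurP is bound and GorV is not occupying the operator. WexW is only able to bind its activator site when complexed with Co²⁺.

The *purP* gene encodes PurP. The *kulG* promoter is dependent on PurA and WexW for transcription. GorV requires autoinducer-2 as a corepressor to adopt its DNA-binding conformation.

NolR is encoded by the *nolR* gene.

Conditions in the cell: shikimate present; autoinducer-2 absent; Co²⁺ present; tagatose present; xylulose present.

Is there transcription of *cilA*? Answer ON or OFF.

OFF

Shikimate is present, so SibE is active.
No repressor is bound and SibE is active, so *purP* is transcribed.
So PurP is produced and active.
Autoinducer-2 is absent, so GorV is inactive.
No repressor is bound and PurP is active, so *nolR* is transcribed.
So NolR is produced and active.
Tagatose is present, so PurA is active.
Co²⁺ is present, so WexW is active.
No repressor is bound and PurA and WexW are active, so *kulG* is transcribed.
So KulG is produced and active.
Xylulose is present, so CilU is inactive.
With repressor NolR bound, *cilA* is not transcribed.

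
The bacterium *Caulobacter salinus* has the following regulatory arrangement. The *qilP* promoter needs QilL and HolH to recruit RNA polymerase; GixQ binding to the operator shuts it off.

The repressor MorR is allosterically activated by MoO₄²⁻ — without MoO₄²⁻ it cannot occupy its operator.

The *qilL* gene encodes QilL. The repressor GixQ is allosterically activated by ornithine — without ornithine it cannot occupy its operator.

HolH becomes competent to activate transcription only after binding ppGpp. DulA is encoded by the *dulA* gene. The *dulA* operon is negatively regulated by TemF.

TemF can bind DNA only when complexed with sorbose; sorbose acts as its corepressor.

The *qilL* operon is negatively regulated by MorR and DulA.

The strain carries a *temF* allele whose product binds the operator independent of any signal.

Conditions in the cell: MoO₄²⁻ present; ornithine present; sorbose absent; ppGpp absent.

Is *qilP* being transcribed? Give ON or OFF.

MoO₄²⁻ is present, so MorR is active.
TemF is constitutively active in this strain.
With repressor TemF bound, *dulA* is not transcribed.
So DulA is not produced.
With repressor MorR bound, *qilL* is not transcribed.
So QilL is not produced.
Ornithine is present, so GixQ is active.
ppGpp is absent, so HolH is inactive.
With repressor GixQ bound, *qilP* is not transcribed.

OFF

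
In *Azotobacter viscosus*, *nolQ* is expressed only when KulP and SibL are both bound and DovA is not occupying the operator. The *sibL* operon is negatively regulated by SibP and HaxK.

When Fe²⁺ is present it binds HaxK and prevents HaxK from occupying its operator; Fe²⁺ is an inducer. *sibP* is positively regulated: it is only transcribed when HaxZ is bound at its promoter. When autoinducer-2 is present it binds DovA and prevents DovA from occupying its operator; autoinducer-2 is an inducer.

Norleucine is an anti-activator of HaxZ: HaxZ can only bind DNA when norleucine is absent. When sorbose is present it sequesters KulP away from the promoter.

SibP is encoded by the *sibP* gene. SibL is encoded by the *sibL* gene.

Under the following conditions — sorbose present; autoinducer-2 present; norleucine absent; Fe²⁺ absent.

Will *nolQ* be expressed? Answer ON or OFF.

OFF

Autoinducer-2 is present, so DovA is inactive.
Sorbose is present, so KulP is inactive.
Norleucine is absent, so HaxZ is active.
No repressor is bound and HaxZ is active, so *sibP* is transcribed.
So SibP is produced and active.
Fe²⁺ is absent, so HaxK is active.
With repressor SibP bound, *sibL* is not transcribed.
So SibL is not produced.
Required activator KulP is absent, so *nolQ* is not transcribed.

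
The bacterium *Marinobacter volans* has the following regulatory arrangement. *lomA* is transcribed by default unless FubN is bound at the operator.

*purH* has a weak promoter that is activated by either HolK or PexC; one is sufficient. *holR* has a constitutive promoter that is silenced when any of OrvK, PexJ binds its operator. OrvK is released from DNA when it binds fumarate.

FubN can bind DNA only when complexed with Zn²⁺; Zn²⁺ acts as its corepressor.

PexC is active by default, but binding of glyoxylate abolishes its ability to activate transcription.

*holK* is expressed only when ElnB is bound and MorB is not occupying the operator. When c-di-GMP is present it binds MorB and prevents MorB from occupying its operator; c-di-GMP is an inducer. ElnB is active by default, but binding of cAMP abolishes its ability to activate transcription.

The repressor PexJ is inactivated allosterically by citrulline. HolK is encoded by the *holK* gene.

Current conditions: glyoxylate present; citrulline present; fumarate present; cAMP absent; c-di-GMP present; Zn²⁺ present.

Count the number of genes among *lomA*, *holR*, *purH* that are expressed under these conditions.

Zn²⁺ is present, so FubN is active.
With repressor FubN bound, *lomA* is not transcribed.
→ *lomA* is OFF.
Fumarate is present, so OrvK is inactive.
Citrulline is present, so PexJ is inactive.
With no repressor bound, *holR* is transcribed.
→ *holR* is ON.
c-di-GMP is present, so MorB is inactive.
cAMP is absent, so ElnB is active.
No repressor is bound and ElnB is active, so *holK* is transcribed.
So HolK is produced and active.
Glyoxylate is present, so PexC is inactive.
Activator HolK is present, so *purH* is transcribed.
→ *purH* is ON.
2 of the 3 genes are transcribed.

2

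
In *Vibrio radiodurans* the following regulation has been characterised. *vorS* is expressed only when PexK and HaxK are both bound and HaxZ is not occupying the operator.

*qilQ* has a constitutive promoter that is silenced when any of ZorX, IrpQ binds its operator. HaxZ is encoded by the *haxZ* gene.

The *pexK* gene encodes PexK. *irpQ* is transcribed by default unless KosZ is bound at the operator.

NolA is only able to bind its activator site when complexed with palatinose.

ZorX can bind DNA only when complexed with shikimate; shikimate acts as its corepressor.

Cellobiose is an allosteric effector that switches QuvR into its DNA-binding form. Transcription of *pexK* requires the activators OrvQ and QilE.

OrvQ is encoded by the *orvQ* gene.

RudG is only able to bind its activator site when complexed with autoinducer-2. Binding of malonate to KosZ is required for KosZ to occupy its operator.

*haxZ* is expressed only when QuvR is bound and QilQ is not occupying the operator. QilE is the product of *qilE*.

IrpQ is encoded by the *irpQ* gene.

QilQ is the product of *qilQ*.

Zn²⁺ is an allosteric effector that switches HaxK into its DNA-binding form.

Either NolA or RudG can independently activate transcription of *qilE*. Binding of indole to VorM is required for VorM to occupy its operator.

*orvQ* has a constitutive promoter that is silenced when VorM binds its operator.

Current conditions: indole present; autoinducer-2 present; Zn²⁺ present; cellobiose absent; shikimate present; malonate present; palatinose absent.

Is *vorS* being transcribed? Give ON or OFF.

Indole is present, so VorM is active.
With repressor VorM bound, *orvQ* is not transcribed.
So OrvQ is not produced.
Palatinose is absent, so NolA is inactive.
Autoinducer-2 is present, so RudG is active.
Activator RudG is present, so *qilE* is transcribed.
So QilE is produced and active.
Required activator OrvQ is absent, so *pexK* is not transcribed.
So PexK is not produced.
Zn²⁺ is present, so HaxK is active.
Shikimate is present, so ZorX is active.
Malonate is present, so KosZ is active.
With repressor KosZ bound, *irpQ* is not transcribed.
So IrpQ is not produced.
With repressor ZorX bound, *qilQ* is not transcribed.
So QilQ is not produced.
Cellobiose is absent, so QuvR is inactive.
Required activator QuvR is absent, so *haxZ* is not transcribed.
So HaxZ is not produced.
Required activator PexK is absent, so *vorS* is not transcribed.

OFF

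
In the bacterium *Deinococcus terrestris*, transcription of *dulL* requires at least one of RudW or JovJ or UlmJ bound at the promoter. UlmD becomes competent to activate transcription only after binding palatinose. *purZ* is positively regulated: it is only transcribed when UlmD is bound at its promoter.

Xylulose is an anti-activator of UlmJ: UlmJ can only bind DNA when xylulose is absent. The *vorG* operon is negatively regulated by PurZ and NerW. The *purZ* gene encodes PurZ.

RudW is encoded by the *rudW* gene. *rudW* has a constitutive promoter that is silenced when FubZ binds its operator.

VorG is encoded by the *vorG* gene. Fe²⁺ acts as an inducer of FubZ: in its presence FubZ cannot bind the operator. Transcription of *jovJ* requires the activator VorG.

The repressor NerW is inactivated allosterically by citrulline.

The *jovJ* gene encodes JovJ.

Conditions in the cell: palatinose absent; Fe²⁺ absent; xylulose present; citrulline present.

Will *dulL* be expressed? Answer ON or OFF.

Fe²⁺ is absent, so FubZ is active.
With repressor FubZ bound, *rudW* is not transcribed.
So RudW is not produced.
Palatinose is absent, so UlmD is inactive.
Required activator UlmD is absent, so *purZ* is not transcribed.
So PurZ is not produced.
Citrulline is present, so NerW is inactive.
With no repressor bound, *vorG* is transcribed.
So VorG is produced and active.
No repressor is bound and VorG is active, so *jovJ* is transcribed.
So JovJ is produced and active.
Xylulose is present, so UlmJ is inactive.
Activator JovJ is present, so *dulL* is transcribed.

ON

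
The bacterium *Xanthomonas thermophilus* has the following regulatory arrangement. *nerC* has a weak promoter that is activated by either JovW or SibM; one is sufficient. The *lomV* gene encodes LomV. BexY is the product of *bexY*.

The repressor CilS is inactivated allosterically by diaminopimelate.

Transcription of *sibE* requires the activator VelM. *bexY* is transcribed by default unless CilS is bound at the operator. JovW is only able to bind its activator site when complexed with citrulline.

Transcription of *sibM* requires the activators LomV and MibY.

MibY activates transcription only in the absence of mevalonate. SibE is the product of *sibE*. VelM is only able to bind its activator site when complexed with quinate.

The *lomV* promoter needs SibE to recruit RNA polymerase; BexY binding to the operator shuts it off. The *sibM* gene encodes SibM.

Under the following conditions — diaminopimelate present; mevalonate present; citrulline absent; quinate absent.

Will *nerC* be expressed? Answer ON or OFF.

OFF

Citrulline is absent, so JovW is inactive.
Diaminopimelate is present, so CilS is inactive.
With no repressor bound, *bexY* is transcribed.
So BexY is produced and active.
Quinate is absent, so VelM is inactive.
Required activator VelM is absent, so *sibE* is not transcribed.
So SibE is not produced.
With repressor BexY bound, *lomV* is not transcribed.
So LomV is not produced.
Mevalonate is present, so MibY is inactive.
Required activator LomV is absent, so *sibM* is not transcribed.
So SibM is not produced.
No activator is available at the *nerC* promoter, so *nerC* is not transcribed.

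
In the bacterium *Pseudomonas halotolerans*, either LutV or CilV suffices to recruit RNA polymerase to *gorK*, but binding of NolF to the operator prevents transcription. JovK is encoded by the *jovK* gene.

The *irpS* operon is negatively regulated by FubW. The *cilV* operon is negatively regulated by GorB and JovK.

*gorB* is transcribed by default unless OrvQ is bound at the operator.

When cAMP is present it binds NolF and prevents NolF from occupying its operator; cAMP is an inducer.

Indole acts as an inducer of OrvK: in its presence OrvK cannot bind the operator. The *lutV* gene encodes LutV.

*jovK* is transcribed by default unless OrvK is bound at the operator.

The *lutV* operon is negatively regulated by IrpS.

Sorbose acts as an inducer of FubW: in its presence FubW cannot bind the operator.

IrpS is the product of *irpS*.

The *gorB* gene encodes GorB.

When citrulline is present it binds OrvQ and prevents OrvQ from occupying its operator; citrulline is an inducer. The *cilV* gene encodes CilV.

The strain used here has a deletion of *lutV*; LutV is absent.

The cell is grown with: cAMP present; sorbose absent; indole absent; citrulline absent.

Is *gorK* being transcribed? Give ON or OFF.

ON

LutV is non-functional in this strain, so it has no effect.
cAMP is present, so NolF is inactive.
Citrulline is absent, so OrvQ is active.
With repressor OrvQ bound, *gorB* is not transcribed.
So GorB is not produced.
Indole is absent, so OrvK is active.
With repressor OrvK bound, *jovK* is not transcribed.
So JovK is not produced.
With no repressor bound, *cilV* is transcribed.
So CilV is produced and active.
Activator CilV is present, so *gorK* is transcribed.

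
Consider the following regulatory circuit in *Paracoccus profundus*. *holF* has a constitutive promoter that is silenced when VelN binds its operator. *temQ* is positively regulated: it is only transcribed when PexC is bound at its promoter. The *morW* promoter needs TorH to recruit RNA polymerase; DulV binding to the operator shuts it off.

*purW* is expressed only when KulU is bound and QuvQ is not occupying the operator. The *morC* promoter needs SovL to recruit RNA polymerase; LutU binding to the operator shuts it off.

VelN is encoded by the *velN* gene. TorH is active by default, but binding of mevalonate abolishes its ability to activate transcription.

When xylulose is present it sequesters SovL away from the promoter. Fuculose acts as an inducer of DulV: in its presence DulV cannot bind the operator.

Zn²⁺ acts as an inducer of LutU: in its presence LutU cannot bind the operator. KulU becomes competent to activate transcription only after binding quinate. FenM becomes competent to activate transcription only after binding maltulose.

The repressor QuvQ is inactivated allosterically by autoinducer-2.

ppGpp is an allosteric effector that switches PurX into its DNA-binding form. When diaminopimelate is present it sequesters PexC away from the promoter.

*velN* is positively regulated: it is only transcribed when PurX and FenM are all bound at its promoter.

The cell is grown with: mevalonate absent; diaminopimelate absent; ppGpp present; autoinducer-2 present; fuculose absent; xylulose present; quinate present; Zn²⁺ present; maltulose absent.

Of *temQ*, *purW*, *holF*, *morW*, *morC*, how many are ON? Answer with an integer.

Diaminopimelate is absent, so PexC is active.
No repressor is bound and PexC is active, so *temQ* is transcribed.
→ *temQ* is ON.
Autoinducer-2 is present, so QuvQ is inactive.
Quinate is present, so KulU is active.
No repressor is bound and KulU is active, so *purW* is transcribed.
→ *purW* is ON.
ppGpp is present, so PurX is active.
Maltulose is absent, so FenM is inactive.
Required activator FenM is absent, so *velN* is not transcribed.
So VelN is not produced.
With no repressor bound, *holF* is transcribed.
→ *holF* is ON.
Mevalonate is absent, so TorH is active.
Fuculose is absent, so DulV is active.
With repressor DulV bound, *morW* is not transcribed.
→ *morW* is OFF.
Zn²⁺ is present, so LutU is inactive.
Xylulose is present, so SovL is inactive.
Required activator SovL is absent, so *morC* is not transcribed.
→ *morC* is OFF.
3 of the 5 genes are transcribed.

3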